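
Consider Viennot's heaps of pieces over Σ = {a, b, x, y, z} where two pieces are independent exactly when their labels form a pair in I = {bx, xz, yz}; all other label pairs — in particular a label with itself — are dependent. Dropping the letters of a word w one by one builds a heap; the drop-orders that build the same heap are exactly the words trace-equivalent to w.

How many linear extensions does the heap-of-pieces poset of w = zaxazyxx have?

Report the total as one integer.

4

drop 0:z onto floor
drop 1:a onto {0:z}
drop 2:x onto {1:a}
drop 3:a onto {2:x}
drop 4:z onto {3:a}
drop 5:y onto {3:a}
drop 6:x onto {5:y}
drop 7:x onto {6:x}
ground layer = {0:z}
drop-orders for the pieces not yet dropped (sum over which currently-grounded one goes next):
  1 to go: {4} 1  {7} 1
  2 to go: {4,7} 2  {6,7} 1
  3 to go: {4,6,7} 3  {5,6,7} 1
  4 to go: {4,5,6,7} 4
  5 to go: {3,4,5,6,7} 4
  6 to go: {2,3,4,5,6,7} 4
  if 0:z drops first: 4 orders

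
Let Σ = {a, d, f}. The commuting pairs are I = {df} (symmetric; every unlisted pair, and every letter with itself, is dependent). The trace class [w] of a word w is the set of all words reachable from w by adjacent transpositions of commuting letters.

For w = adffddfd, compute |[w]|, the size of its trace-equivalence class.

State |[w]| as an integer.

drop 0:a onto floor
drop 1:d onto {0:a}
drop 2:f onto {0:a}
drop 3:f onto {2:f}
drop 4:d onto {1:d}
drop 5:d onto {4:d}
drop 6:f onto {3:f}
drop 7:d onto {5:d}
ground layer = {0:a}
drop-orders for the pieces not yet dropped (sum over which currently-grounded one goes next):
  1 to go: {6} 1  {7} 1
  2 to go: {3,6} 1  {5,7} 1  {6,7} 2
  3 to go: {2,3,6} 1  {3,6,7} 3  {4,5,7} 1  {5,6,7} 3
  4 to go: {1,4,5,7} 1  {2,3,6,7} 4  {3,5,6,7} 6  {4,5,6,7} 4
  5 to go: {1,4,5,6,7} 5  {2,3,5,6,7} 10  {3,4,5,6,7} 10
  6 to go: {1,3,4,5,6,7} 15  {2,3,4,5,6,7} 20
  if 0:a drops first: 35 orders

35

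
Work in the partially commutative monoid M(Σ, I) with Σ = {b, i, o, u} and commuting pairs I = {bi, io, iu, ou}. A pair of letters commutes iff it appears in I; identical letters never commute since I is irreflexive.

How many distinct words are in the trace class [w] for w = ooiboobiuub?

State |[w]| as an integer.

55

piece 0:o — minimal
piece 1:o rests on {0:o}
piece 2:i — minimal
piece 3:b rests on {1:o}
piece 4:o rests on {3:b}
piece 5:o rests on {4:o}
piece 6:b rests on {5:o}
piece 7:i rests on {2:i}
piece 8:u rests on {6:b}
piece 9:u rests on {8:u}
piece 10:b rests on {9:u}
minimal pieces: {0:o, 2:i}
ways to finish when only these pieces remain (= sum over removing one remaining piece with nothing left below it):
  1 left: {7}→1  {10}→1
  2 left: {2,7}→1  {7,10}→2  {9,10}→1
  3 left: {2,7,10}→3  {7,9,10}→3  {8,9,10}→1
  4 left: {2,7,9,10}→6  {6,8,9,10}→1  {7,8,9,10}→4
  5 left: {2,7,8,9,10}→10  {5,6,8,9,10}→1  {6,7,8,9,10}→5
  6 left: {2,6,7,8,9,10}→15  {4,5,6,8,9,10}→1  {5,6,7,8,9,10}→6
  7 left: {2,5,6,7,8,9,10}→21  {3,4,5,6,8,9,10}→1  {4,5,6,7,8,9,10}→7
  8 left: {1,3,4,5,6,8,9,10}→1  {2,4,5,6,7,8,9,10}→28  {3,4,5,6,7,8,9,10}→8
  9 left: {0,1,3,4,5,6,8,9,10}→1  {1,3,4,5,6,7,8,9,10}→9  {2,3,4,5,6,7,8,9,10}→36
  placing 0:o first → 45 extensions
  placing 2:i first → 10 extensions
total linear extensions = 55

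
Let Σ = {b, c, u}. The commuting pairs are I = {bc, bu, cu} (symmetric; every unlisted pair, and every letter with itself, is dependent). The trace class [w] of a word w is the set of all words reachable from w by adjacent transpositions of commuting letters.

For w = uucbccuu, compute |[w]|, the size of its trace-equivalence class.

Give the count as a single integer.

280

piece 0:u — minimal
piece 1:u rests on {0:u}
piece 2:c — minimal
piece 3:b — minimal
piece 4:c rests on {2:c}
piece 5:c rests on {4:c}
piece 6:u rests on {1:u}
piece 7:u rests on {6:u}
minimal pieces: {0:u, 2:c, 3:b}
ways to finish when only these pieces remain (= sum over removing one remaining piece with nothing left below it):
  1 left: {3}→1  {5}→1  {7}→1
  2 left: {3,5}→2  {3,7}→2  {4,5}→1  {5,7}→2  {6,7}→1
  3 left: {1,6,7}→1  {2,4,5}→1  {3,4,5}→3  {3,5,7}→6  {3,6,7}→3  {4,5,7}→3  {5,6,7}→3
  4 left: {0,1,6,7}→1  {1,3,6,7}→4  {1,5,6,7}→4  {2,3,4,5}→4  {2,4,5,7}→4  {3,4,5,7}→12  {3,5,6,7}→12  {4,5,6,7}→6
  5 left: {0,1,3,6,7}→5  {0,1,5,6,7}→5  {1,3,5,6,7}→20  {1,4,5,6,7}→10  {2,3,4,5,7}→20  {2,4,5,6,7}→10  {3,4,5,6,7}→30
  6 left: {0,1,3,5,6,7}→30  {0,1,4,5,6,7}→15  {1,2,4,5,6,7}→20  {1,3,4,5,6,7}→60  {2,3,4,5,6,7}→60
  placing 0:u first → 140 extensions
  placing 2:c first → 105 extensions
  placing 3:b first → 35 extensions
total linear extensions = 280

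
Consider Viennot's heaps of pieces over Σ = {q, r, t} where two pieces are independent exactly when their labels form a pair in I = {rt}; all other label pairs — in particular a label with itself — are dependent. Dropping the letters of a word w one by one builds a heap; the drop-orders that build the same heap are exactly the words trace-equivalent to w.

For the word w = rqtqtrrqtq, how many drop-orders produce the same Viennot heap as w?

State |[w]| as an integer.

3

0(r) covers ∅
1(q) covers 0:r
2(t) covers 1:q
3(q) covers 2:t
4(t) covers 3:q
5(r) covers 3:q
6(r) covers 5:r
7(q) covers 4:t, 6:r
8(t) covers 7:q
9(q) covers 8:t
floor of heap: 0:r
completions by unplaced set U, small U first (add the entries for U minus each lowest piece of U):
  |U|=1: {9}:1
  |U|=2: {8,9}:1
  |U|=3: {7,8,9}:1
  |U|=4: {4,7,8,9}:1  {6,7,8,9}:1
  |U|=5: {4,6,7,8,9}:2  {5,6,7,8,9}:1
  |U|=6: {4,5,6,7,8,9}:3
  |U|=7: {3,4,5,6,7,8,9}:3
  |U|=8: {2,3,4,5,6,7,8,9}:3
  start at 0(r): 3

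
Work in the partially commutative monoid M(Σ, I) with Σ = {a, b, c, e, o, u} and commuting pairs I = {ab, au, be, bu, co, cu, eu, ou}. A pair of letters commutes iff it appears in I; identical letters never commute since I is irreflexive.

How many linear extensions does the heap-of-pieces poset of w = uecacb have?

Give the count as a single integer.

drop 0:u onto floor
drop 1:e onto floor
drop 2:c onto {1:e}
drop 3:a onto {2:c}
drop 4:c onto {3:a}
drop 5:b onto {4:c}
ground layer = {0:u, 1:e}
drop-orders for the pieces not yet dropped (sum over which currently-grounded one goes next):
  1 to go: {0} 1  {5} 1
  2 to go: {0,5} 2  {4,5} 1
  3 to go: {0,4,5} 3  {3,4,5} 1
  4 to go: {0,3,4,5} 4  {2,3,4,5} 1
  if 0:u drops first: 1 orders
  if 1:e drops first: 5 orders
heap linearizations: 6

6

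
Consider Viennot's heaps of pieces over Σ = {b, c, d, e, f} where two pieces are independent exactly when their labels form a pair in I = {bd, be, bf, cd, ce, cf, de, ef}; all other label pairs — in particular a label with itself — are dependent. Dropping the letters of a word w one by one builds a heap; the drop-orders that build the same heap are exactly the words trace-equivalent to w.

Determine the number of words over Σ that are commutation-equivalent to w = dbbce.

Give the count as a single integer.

drop 0:d onto floor
drop 1:b onto floor
drop 2:b onto {1:b}
drop 3:c onto {2:b}
drop 4:e onto floor
ground layer = {0:d, 1:b, 4:e}
drop-orders for the pieces not yet dropped (sum over which currently-grounded one goes next):
  1 to go: {0} 1  {3} 1  {4} 1
  2 to go: {0,3} 2  {0,4} 2  {2,3} 1  {3,4} 2
  3 to go: {0,2,3} 3  {0,3,4} 6  {1,2,3} 1  {2,3,4} 3
  if 0:d drops first: 4 orders
  if 1:b drops first: 12 orders
  if 4:e drops first: 4 orders
heap linearizations: 20

20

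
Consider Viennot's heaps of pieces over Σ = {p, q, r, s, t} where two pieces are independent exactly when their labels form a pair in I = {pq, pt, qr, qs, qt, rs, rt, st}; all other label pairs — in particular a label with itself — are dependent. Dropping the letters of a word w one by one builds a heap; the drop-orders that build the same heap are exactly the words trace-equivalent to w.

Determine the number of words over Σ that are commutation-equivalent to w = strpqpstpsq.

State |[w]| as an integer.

3960

#0=s has no predecessor
#1=t has no predecessor
#2=r has no predecessor
#3=p depends on [0:s, 2:r]
#4=q has no predecessor
#5=p depends on [3:p]
#6=s depends on [5:p]
#7=t depends on [1:t]
#8=p depends on [6:s]
#9=s depends on [8:p]
#10=q depends on [4:q]
sources: [0:s, 1:t, 2:r, 4:q]
N(rest) = Σ N(rest − s) over sources s of rest; N(one piece) = 1:
  size 1 → [7]=1  [9]=1  [10]=1
  size 2 → [1,7]=1  [4,10]=1  [7,9]=2  [7,10]=2  [8,9]=1  [9,10]=2
  size 3 → [1,7,9]=3  [1,7,10]=3  [4,7,10]=3  [4,9,10]=3  [6,8,9]=1  [7,8,9]=3  [7,9,10]=6  [8,9,10]=3
  size 4 → [1,4,7,10]=6  [1,7,8,9]=6  [1,7,9,10]=12  [4,7,9,10]=12  [4,8,9,10]=6  [5,6,8,9]=1  [6,7,8,9]=4  [6,8,9,10]=4  [7,8,9,10]=12
  size 5 → [1,4,7,9,10]=30  [1,6,7,8,9]=10  [1,7,8,9,10]=30  [3,5,6,8,9]=1  [4,6,8,9,10]=10  [4,7,8,9,10]=30  [5,6,7,8,9]=5  [5,6,8,9,10]=5  [6,7,8,9,10]=20
  size 6 → [0,3,5,6,8,9]=1  [1,4,7,8,9,10]=90  [1,5,6,7,8,9]=15  [1,6,7,8,9,10]=60  [2,3,5,6,8,9]=1  [3,5,6,7,8,9]=6  [3,5,6,8,9,10]=6  [4,5,6,8,9,10]=15  [4,6,7,8,9,10]=60  [5,6,7,8,9,10]=30
  size 7 → [0,2,3,5,6,8,9]=2  [0,3,5,6,7,8,9]=7  [0,3,5,6,8,9,10]=7  [1,3,5,6,7,8,9]=21  [1,4,6,7,8,9,10]=210  [1,5,6,7,8,9,10]=105  [2,3,5,6,7,8,9]=7  [2,3,5,6,8,9,10]=7  [3,4,5,6,8,9,10]=21  [3,5,6,7,8,9,10]=42  [4,5,6,7,8,9,10]=105
  size 8 → [0,1,3,5,6,7,8,9]=28  [0,2,3,5,6,7,8,9]=16  [0,2,3,5,6,8,9,10]=16  [0,3,4,5,6,8,9,10]=28  [0,3,5,6,7,8,9,10]=56  [1,2,3,5,6,7,8,9]=28  [1,3,5,6,7,8,9,10]=168  [1,4,5,6,7,8,9,10]=420  [2,3,4,5,6,8,9,10]=28  [2,3,5,6,7,8,9,10]=56  [3,4,5,6,7,8,9,10]=168
  size 9 → [0,1,2,3,5,6,7,8,9]=72  [0,1,3,5,6,7,8,9,10]=252  [0,2,3,4,5,6,8,9,10]=72  [0,2,3,5,6,7,8,9,10]=144  [0,3,4,5,6,7,8,9,10]=252  [1,2,3,5,6,7,8,9,10]=252  [1,3,4,5,6,7,8,9,10]=756  [2,3,4,5,6,7,8,9,10]=252
  first=0(s) contributes 1260
  first=1(t) contributes 720
  first=2(r) contributes 1260
  first=4(q) contributes 720
|[w]| = 3960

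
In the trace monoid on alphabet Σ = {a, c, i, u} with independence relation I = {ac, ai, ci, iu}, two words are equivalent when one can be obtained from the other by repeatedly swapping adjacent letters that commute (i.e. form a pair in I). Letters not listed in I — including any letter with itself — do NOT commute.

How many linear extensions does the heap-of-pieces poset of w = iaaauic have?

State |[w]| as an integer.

#0=i has no predecessor
#1=a has no predecessor
#2=a depends on [1:a]
#3=a depends on [2:a]
#4=u depends on [3:a]
#5=i depends on [0:i]
#6=c depends on [4:u]
sources: [0:i, 1:a]
N(rest) = Σ N(rest − s) over sources s of rest; N(one piece) = 1:
  size 1 → [5]=1  [6]=1
  size 2 → [0,5]=1  [4,6]=1  [5,6]=2
  size 3 → [0,5,6]=3  [3,4,6]=1  [4,5,6]=3
  size 4 → [0,4,5,6]=6  [2,3,4,6]=1  [3,4,5,6]=4
  size 5 → [0,3,4,5,6]=10  [1,2,3,4,6]=1  [2,3,4,5,6]=5
  first=0(i) contributes 6
  first=1(a) contributes 15
|[w]| = 21

21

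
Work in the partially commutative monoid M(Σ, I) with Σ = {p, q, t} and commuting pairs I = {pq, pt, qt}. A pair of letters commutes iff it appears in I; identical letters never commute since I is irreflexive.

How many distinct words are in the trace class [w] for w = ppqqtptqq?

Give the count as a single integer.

piece 0:p — minimal
piece 1:p rests on {0:p}
piece 2:q — minimal
piece 3:q rests on {2:q}
piece 4:t — minimal
piece 5:p rests on {1:p}
piece 6:t rests on {4:t}
piece 7:q rests on {3:q}
piece 8:q rests on {7:q}
minimal pieces: {0:p, 2:q, 4:t}
ways to finish when only these pieces remain (= sum over removing one remaining piece with nothing left below it):
  1 left: {5}→1  {6}→1  {8}→1
  2 left: {1,5}→1  {4,6}→1  {5,6}→2  {5,8}→2  {6,8}→2  {7,8}→1
  3 left: {0,1,5}→1  {1,5,6}→3  {1,5,8}→3  {3,7,8}→1  {4,5,6}→3  {4,6,8}→3  {5,6,8}→6  {5,7,8}→3  {6,7,8}→3
  4 left: {0,1,5,6}→4  {0,1,5,8}→4  {1,4,5,6}→6  {1,5,6,8}→12  {1,5,7,8}→6  {2,3,7,8}→1  {3,5,7,8}→4  {3,6,7,8}→4  {4,5,6,8}→12  {4,6,7,8}→6  {5,6,7,8}→12
  5 left: {0,1,4,5,6}→10  {0,1,5,6,8}→20  {0,1,5,7,8}→10  {1,3,5,7,8}→10  {1,4,5,6,8}→30  {1,5,6,7,8}→30  {2,3,5,7,8}→5  {2,3,6,7,8}→5  {3,4,6,7,8}→10  {3,5,6,7,8}→20  {4,5,6,7,8}→30
  6 left: {0,1,3,5,7,8}→20  {0,1,4,5,6,8}→60  {0,1,5,6,7,8}→60  {1,2,3,5,7,8}→15  {1,3,5,6,7,8}→60  {1,4,5,6,7,8}→90  {2,3,4,6,7,8}→15  {2,3,5,6,7,8}→30  {3,4,5,6,7,8}→60
  7 left: {0,1,2,3,5,7,8}→35  {0,1,3,5,6,7,8}→140  {0,1,4,5,6,7,8}→210  {1,2,3,5,6,7,8}→105  {1,3,4,5,6,7,8}→210  {2,3,4,5,6,7,8}→105
  placing 0:p first → 420 extensions
  placing 2:q first → 560 extensions
  placing 4:t first → 280 extensions
total linear extensions = 1260

1260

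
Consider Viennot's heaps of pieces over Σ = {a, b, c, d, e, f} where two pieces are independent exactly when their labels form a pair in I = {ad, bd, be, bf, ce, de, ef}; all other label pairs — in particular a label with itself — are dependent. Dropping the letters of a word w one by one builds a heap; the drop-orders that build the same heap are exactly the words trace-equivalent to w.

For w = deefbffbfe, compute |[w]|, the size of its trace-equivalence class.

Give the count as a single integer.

#0=d has no predecessor
#1=e has no predecessor
#2=e depends on [1:e]
#3=f depends on [0:d]
#4=b has no predecessor
#5=f depends on [3:f]
#6=f depends on [5:f]
#7=b depends on [4:b]
#8=f depends on [6:f]
#9=e depends on [2:e]
sources: [0:d, 1:e, 4:b]
N(rest) = Σ N(rest − s) over sources s of rest; N(one piece) = 1:
  size 1 → [7]=1  [8]=1  [9]=1
  size 2 → [2,9]=1  [4,7]=1  [6,8]=1  [7,8]=2  [7,9]=2  [8,9]=2
  size 3 → [1,2,9]=1  [2,7,9]=3  [2,8,9]=3  [4,7,8]=3  [4,7,9]=3  [5,6,8]=1  [6,7,8]=3  [6,8,9]=3  [7,8,9]=6
  size 4 → [1,2,7,9]=4  [1,2,8,9]=4  [2,4,7,9]=6  [2,6,8,9]=6  [2,7,8,9]=12  [3,5,6,8]=1  [4,6,7,8]=6  [4,7,8,9]=12  [5,6,7,8]=4  [5,6,8,9]=4  [6,7,8,9]=12
  size 5 → [0,3,5,6,8]=1  [1,2,4,7,9]=10  [1,2,6,8,9]=10  [1,2,7,8,9]=20  [2,4,7,8,9]=30  [2,5,6,8,9]=10  [2,6,7,8,9]=30  [3,5,6,7,8]=5  [3,5,6,8,9]=5  [4,5,6,7,8]=10  [4,6,7,8,9]=30  [5,6,7,8,9]=20
  size 6 → [0,3,5,6,7,8]=6  [0,3,5,6,8,9]=6  [1,2,4,7,8,9]=60  [1,2,5,6,8,9]=20  [1,2,6,7,8,9]=60  [2,3,5,6,8,9]=15  [2,4,6,7,8,9]=90  [2,5,6,7,8,9]=60  [3,4,5,6,7,8]=15  [3,5,6,7,8,9]=30  [4,5,6,7,8,9]=60
  size 7 → [0,2,3,5,6,8,9]=21  [0,3,4,5,6,7,8]=21  [0,3,5,6,7,8,9]=42  [1,2,3,5,6,8,9]=35  [1,2,4,6,7,8,9]=210  [1,2,5,6,7,8,9]=140  [2,3,5,6,7,8,9]=105  [2,4,5,6,7,8,9]=210  [3,4,5,6,7,8,9]=105
  size 8 → [0,1,2,3,5,6,8,9]=56  [0,2,3,5,6,7,8,9]=168  [0,3,4,5,6,7,8,9]=168  [1,2,3,5,6,7,8,9]=280  [1,2,4,5,6,7,8,9]=560  [2,3,4,5,6,7,8,9]=420
  first=0(d) contributes 1260
  first=1(e) contributes 756
  first=4(b) contributes 504
|[w]| = 2520

2520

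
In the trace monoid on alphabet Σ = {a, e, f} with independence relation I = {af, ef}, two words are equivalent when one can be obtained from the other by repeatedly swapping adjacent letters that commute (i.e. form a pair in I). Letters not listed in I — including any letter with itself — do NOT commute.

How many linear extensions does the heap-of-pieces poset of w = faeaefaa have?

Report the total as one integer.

drop 0:f onto floor
drop 1:a onto floor
drop 2:e onto {1:a}
drop 3:a onto {2:e}
drop 4:e onto {3:a}
drop 5:f onto {0:f}
drop 6:a onto {4:e}
drop 7:a onto {6:a}
ground layer = {0:f, 1:a}
drop-orders for the pieces not yet dropped (sum over which currently-grounded one goes next):
  1 to go: {5} 1  {7} 1
  2 to go: {0,5} 1  {5,7} 2  {6,7} 1
  3 to go: {0,5,7} 3  {4,6,7} 1  {5,6,7} 3
  4 to go: {0,5,6,7} 6  {3,4,6,7} 1  {4,5,6,7} 4
  5 to go: {0,4,5,6,7} 10  {2,3,4,6,7} 1  {3,4,5,6,7} 5
  6 to go: {0,3,4,5,6,7} 15  {1,2,3,4,6,7} 1  {2,3,4,5,6,7} 6
  if 0:f drops first: 7 orders
  if 1:a drops first: 21 orders
heap linearizations: 28

28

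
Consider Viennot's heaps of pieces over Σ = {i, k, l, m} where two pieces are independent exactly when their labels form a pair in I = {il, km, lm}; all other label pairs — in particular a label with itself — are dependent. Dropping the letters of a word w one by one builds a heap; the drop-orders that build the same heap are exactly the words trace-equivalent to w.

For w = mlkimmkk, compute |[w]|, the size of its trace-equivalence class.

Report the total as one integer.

drop 0:m onto floor
drop 1:l onto floor
drop 2:k onto {1:l}
drop 3:i onto {0:m, 2:k}
drop 4:m onto {3:i}
drop 5:m onto {4:m}
drop 6:k onto {3:i}
drop 7:k onto {6:k}
ground layer = {0:m, 1:l}
drop-orders for the pieces not yet dropped (sum over which currently-grounded one goes next):
  1 to go: {5} 1  {7} 1
  2 to go: {4,5} 1  {5,7} 2  {6,7} 1
  3 to go: {4,5,7} 3  {5,6,7} 3
  4 to go: {4,5,6,7} 6
  5 to go: {3,4,5,6,7} 6
  6 to go: {0,3,4,5,6,7} 6  {2,3,4,5,6,7} 6
  if 0:m drops first: 6 orders
  if 1:l drops first: 12 orders
heap linearizations: 18

18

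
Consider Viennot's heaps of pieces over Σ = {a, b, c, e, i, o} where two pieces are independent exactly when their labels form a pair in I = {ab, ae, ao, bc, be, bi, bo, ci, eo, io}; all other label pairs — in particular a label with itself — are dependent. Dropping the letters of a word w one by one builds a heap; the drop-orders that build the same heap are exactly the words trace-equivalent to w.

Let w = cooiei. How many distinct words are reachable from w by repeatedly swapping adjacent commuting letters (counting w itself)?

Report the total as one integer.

drop 0:c onto floor
drop 1:o onto {0:c}
drop 2:o onto {1:o}
drop 3:i onto floor
drop 4:e onto {0:c, 3:i}
drop 5:i onto {4:e}
ground layer = {0:c, 3:i}
drop-orders for the pieces not yet dropped (sum over which currently-grounded one goes next):
  1 to go: {2} 1  {5} 1
  2 to go: {1,2} 1  {2,5} 2  {4,5} 1
  3 to go: {1,2,5} 3  {2,4,5} 3  {3,4,5} 1
  4 to go: {1,2,4,5} 6  {2,3,4,5} 4
  if 0:c drops first: 10 orders
  if 3:i drops first: 6 orders
heap linearizations: 16

16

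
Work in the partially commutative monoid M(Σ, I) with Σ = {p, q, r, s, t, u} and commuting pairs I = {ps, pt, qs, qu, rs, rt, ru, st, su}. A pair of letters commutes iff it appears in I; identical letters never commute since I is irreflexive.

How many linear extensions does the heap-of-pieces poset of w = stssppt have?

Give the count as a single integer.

0(s) covers ∅
1(t) covers ∅
2(s) covers 0:s
3(s) covers 2:s
4(p) covers ∅
5(p) covers 4:p
6(t) covers 1:t
floor of heap: 0:s, 1:t, 4:p
completions by unplaced set U, small U first (add the entries for U minus each lowest piece of U):
  |U|=1: {3}:1  {5}:1  {6}:1
  |U|=2: {1,6}:1  {2,3}:1  {3,5}:2  {3,6}:2  {4,5}:1  {5,6}:2
  |U|=3: {0,2,3}:1  {1,3,6}:3  {1,5,6}:3  {2,3,5}:3  {2,3,6}:3  {3,4,5}:3  {3,5,6}:6  {4,5,6}:3
  |U|=4: {0,2,3,5}:4  {0,2,3,6}:4  {1,2,3,6}:6  {1,3,5,6}:12  {1,4,5,6}:6  {2,3,4,5}:6  {2,3,5,6}:12  {3,4,5,6}:12
  |U|=5: {0,1,2,3,6}:10  {0,2,3,4,5}:10  {0,2,3,5,6}:20  {1,2,3,5,6}:30  {1,3,4,5,6}:30  {2,3,4,5,6}:30
  start at 0(s): 90
  start at 1(t): 60
  start at 4(p): 60
sum over floor = 210

210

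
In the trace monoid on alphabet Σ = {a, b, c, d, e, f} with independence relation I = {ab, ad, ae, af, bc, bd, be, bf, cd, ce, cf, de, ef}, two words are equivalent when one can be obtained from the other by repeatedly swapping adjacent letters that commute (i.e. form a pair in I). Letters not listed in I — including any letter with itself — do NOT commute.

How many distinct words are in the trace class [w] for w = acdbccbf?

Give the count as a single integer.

420

piece 0:a — minimal
piece 1:c rests on {0:a}
piece 2:d — minimal
piece 3:b — minimal
piece 4:c rests on {1:c}
piece 5:c rests on {4:c}
piece 6:b rests on {3:b}
piece 7:f rests on {2:d}
minimal pieces: {0:a, 2:d, 3:b}
ways to finish when only these pieces remain (= sum over removing one remaining piece with nothing left below it):
  1 left: {5}→1  {6}→1  {7}→1
  2 left: {2,7}→1  {3,6}→1  {4,5}→1  {5,6}→2  {5,7}→2  {6,7}→2
  3 left: {1,4,5}→1  {2,5,7}→3  {2,6,7}→3  {3,5,6}→3  {3,6,7}→3  {4,5,6}→3  {4,5,7}→3  {5,6,7}→6
  4 left: {0,1,4,5}→1  {1,4,5,6}→4  {1,4,5,7}→4  {2,3,6,7}→6  {2,4,5,7}→6  {2,5,6,7}→12  {3,4,5,6}→6  {3,5,6,7}→12  {4,5,6,7}→12
  5 left: {0,1,4,5,6}→5  {0,1,4,5,7}→5  {1,2,4,5,7}→10  {1,3,4,5,6}→10  {1,4,5,6,7}→20  {2,3,5,6,7}→30  {2,4,5,6,7}→30  {3,4,5,6,7}→30
  6 left: {0,1,2,4,5,7}→15  {0,1,3,4,5,6}→15  {0,1,4,5,6,7}→30  {1,2,4,5,6,7}→60  {1,3,4,5,6,7}→60  {2,3,4,5,6,7}→90
  placing 0:a first → 210 extensions
  placing 2:d first → 105 extensions
  placing 3:b first → 105 extensions
total linear extensions = 420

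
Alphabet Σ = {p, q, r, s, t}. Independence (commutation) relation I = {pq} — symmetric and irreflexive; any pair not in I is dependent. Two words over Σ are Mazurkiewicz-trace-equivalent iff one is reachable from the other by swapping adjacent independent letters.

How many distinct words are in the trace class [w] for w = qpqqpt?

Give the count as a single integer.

10

piece 0:q — minimal
piece 1:p — minimal
piece 2:q rests on {0:q}
piece 3:q rests on {2:q}
piece 4:p rests on {1:p}
piece 5:t rests on {3:q, 4:p}
minimal pieces: {0:q, 1:p}
ways to finish when only these pieces remain (= sum over removing one remaining piece with nothing left below it):
  1 left: {5}→1
  2 left: {3,5}→1  {4,5}→1
  3 left: {1,4,5}→1  {2,3,5}→1  {3,4,5}→2
  4 left: {0,2,3,5}→1  {1,3,4,5}→3  {2,3,4,5}→3
  placing 0:q first → 6 extensions
  placing 1:p first → 4 extensions
total linear extensions = 10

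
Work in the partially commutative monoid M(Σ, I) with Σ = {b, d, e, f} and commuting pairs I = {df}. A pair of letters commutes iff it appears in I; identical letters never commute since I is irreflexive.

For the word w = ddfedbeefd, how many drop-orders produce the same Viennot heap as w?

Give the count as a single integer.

6

#0=d has no predecessor
#1=d depends on [0:d]
#2=f has no predecessor
#3=e depends on [1:d, 2:f]
#4=d depends on [3:e]
#5=b depends on [4:d]
#6=e depends on [5:b]
#7=e depends on [6:e]
#8=f depends on [7:e]
#9=d depends on [7:e]
sources: [0:d, 2:f]
N(rest) = Σ N(rest − s) over sources s of rest; N(one piece) = 1:
  size 1 → [8]=1  [9]=1
  size 2 → [8,9]=2
  size 3 → [7,8,9]=2
  size 4 → [6,7,8,9]=2
  size 5 → [5,6,7,8,9]=2
  size 6 → [4,5,6,7,8,9]=2
  size 7 → [3,4,5,6,7,8,9]=2
  size 8 → [1,3,4,5,6,7,8,9]=2  [2,3,4,5,6,7,8,9]=2
  first=0(d) contributes 4
  first=2(f) contributes 2
|[w]| = 6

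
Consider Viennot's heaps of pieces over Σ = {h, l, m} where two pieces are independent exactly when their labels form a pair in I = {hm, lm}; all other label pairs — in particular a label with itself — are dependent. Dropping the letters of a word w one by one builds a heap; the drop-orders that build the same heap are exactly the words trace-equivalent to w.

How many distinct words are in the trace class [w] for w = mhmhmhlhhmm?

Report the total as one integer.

0(m) covers ∅
1(h) covers ∅
2(m) covers 0:m
3(h) covers 1:h
4(m) covers 2:m
5(h) covers 3:h
6(l) covers 5:h
7(h) covers 6:l
8(h) covers 7:h
9(m) covers 4:m
10(m) covers 9:m
floor of heap: 0:m, 1:h
completions by unplaced set U, small U first (add the entries for U minus each lowest piece of U):
  |U|=1: {8}:1  {10}:1
  |U|=2: {7,8}:1  {8,10}:2  {9,10}:1
  |U|=3: {4,9,10}:1  {6,7,8}:1  {7,8,10}:3  {8,9,10}:3
  |U|=4: {2,4,9,10}:1  {4,8,9,10}:4  {5,6,7,8}:1  {6,7,8,10}:4  {7,8,9,10}:6
  |U|=5: {0,2,4,9,10}:1  {2,4,8,9,10}:5  {3,5,6,7,8}:1  {4,7,8,9,10}:10  {5,6,7,8,10}:5  {6,7,8,9,10}:10
  |U|=6: {0,2,4,8,9,10}:6  {1,3,5,6,7,8}:1  {2,4,7,8,9,10}:15  {3,5,6,7,8,10}:6  {4,6,7,8,9,10}:20  {5,6,7,8,9,10}:15
  |U|=7: {0,2,4,7,8,9,10}:21  {1,3,5,6,7,8,10}:7  {2,4,6,7,8,9,10}:35  {3,5,6,7,8,9,10}:21  {4,5,6,7,8,9,10}:35
  |U|=8: {0,2,4,6,7,8,9,10}:56  {1,3,5,6,7,8,9,10}:28  {2,4,5,6,7,8,9,10}:70  {3,4,5,6,7,8,9,10}:56
  |U|=9: {0,2,4,5,6,7,8,9,10}:126  {1,3,4,5,6,7,8,9,10}:84  {2,3,4,5,6,7,8,9,10}:126
  start at 0(m): 210
  start at 1(h): 252
sum over floor = 462

462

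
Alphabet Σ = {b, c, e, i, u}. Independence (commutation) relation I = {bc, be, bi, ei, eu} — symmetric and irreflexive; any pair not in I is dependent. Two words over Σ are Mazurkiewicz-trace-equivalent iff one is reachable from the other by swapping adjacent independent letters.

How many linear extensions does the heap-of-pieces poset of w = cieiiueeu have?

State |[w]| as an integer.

piece 0:c — minimal
piece 1:i rests on {0:c}
piece 2:e rests on {0:c}
piece 3:i rests on {1:i}
piece 4:i rests on {3:i}
piece 5:u rests on {4:i}
piece 6:e rests on {2:e}
piece 7:e rests on {6:e}
piece 8:u rests on {5:u}
minimal pieces: {0:c}
ways to finish when only these pieces remain (= sum over removing one remaining piece with nothing left below it):
  1 left: {7}→1  {8}→1
  2 left: {5,8}→1  {6,7}→1  {7,8}→2
  3 left: {2,6,7}→1  {4,5,8}→1  {5,7,8}→3  {6,7,8}→3
  4 left: {2,6,7,8}→4  {3,4,5,8}→1  {4,5,7,8}→4  {5,6,7,8}→6
  5 left: {1,3,4,5,8}→1  {2,5,6,7,8}→10  {3,4,5,7,8}→5  {4,5,6,7,8}→10
  6 left: {1,3,4,5,7,8}→6  {2,4,5,6,7,8}→20  {3,4,5,6,7,8}→15
  7 left: {1,3,4,5,6,7,8}→21  {2,3,4,5,6,7,8}→35
  placing 0:c first → 56 extensions

56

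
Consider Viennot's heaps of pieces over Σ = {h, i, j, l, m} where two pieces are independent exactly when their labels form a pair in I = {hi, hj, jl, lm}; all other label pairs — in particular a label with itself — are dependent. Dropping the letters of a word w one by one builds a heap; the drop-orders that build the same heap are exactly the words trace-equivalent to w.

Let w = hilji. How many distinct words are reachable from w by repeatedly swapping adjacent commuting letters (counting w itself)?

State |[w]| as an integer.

#0=h has no predecessor
#1=i has no predecessor
#2=l depends on [0:h, 1:i]
#3=j depends on [1:i]
#4=i depends on [2:l, 3:j]
sources: [0:h, 1:i]
N(rest) = Σ N(rest − s) over sources s of rest; N(one piece) = 1:
  size 1 → [4]=1
  size 2 → [2,4]=1  [3,4]=1
  size 3 → [0,2,4]=1  [2,3,4]=2
  first=0(h) contributes 2
  first=1(i) contributes 3
|[w]| = 5

5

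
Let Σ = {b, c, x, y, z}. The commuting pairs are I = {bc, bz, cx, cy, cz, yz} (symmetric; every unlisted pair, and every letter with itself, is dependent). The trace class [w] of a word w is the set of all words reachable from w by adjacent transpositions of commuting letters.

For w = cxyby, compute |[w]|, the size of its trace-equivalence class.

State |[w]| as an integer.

5

#0=c has no predecessor
#1=x has no predecessor
#2=y depends on [1:x]
#3=b depends on [2:y]
#4=y depends on [3:b]
sources: [0:c, 1:x]
N(rest) = Σ N(rest − s) over sources s of rest; N(one piece) = 1:
  size 1 → [0]=1  [4]=1
  size 2 → [0,4]=2  [3,4]=1
  size 3 → [0,3,4]=3  [2,3,4]=1
  first=0(c) contributes 1
  first=1(x) contributes 4
|[w]| = 5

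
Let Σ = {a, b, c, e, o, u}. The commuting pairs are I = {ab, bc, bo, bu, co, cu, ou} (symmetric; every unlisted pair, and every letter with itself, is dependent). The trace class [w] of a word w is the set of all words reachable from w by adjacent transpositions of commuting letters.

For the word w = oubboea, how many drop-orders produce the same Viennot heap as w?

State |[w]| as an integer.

30

#0=o has no predecessor
#1=u has no predecessor
#2=b has no predecessor
#3=b depends on [2:b]
#4=o depends on [0:o]
#5=e depends on [1:u, 3:b, 4:o]
#6=a depends on [5:e]
sources: [0:o, 1:u, 2:b]
N(rest) = Σ N(rest − s) over sources s of rest; N(one piece) = 1:
  size 1 → [6]=1
  size 2 → [5,6]=1
  size 3 → [1,5,6]=1  [3,5,6]=1  [4,5,6]=1
  size 4 → [0,4,5,6]=1  [1,3,5,6]=2  [1,4,5,6]=2  [2,3,5,6]=1  [3,4,5,6]=2
  size 5 → [0,1,4,5,6]=3  [0,3,4,5,6]=3  [1,2,3,5,6]=3  [1,3,4,5,6]=6  [2,3,4,5,6]=3
  first=0(o) contributes 12
  first=1(u) contributes 6
  first=2(b) contributes 12
|[w]| = 30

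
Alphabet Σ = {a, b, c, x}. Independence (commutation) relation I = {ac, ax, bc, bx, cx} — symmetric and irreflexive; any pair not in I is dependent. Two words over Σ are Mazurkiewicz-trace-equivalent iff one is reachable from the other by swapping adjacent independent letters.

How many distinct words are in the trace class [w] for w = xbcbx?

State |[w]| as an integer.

30

drop 0:x onto floor
drop 1:b onto floor
drop 2:c onto floor
drop 3:b onto {1:b}
drop 4:x onto {0:x}
ground layer = {0:x, 1:b, 2:c}
drop-orders for the pieces not yet dropped (sum over which currently-grounded one goes next):
  1 to go: {2} 1  {3} 1  {4} 1
  2 to go: {0,4} 1  {1,3} 1  {2,3} 2  {2,4} 2  {3,4} 2
  3 to go: {0,2,4} 3  {0,3,4} 3  {1,2,3} 3  {1,3,4} 3  {2,3,4} 6
  if 0:x drops first: 12 orders
  if 1:b drops first: 12 orders
  if 2:c drops first: 6 orders
heap linearizations: 30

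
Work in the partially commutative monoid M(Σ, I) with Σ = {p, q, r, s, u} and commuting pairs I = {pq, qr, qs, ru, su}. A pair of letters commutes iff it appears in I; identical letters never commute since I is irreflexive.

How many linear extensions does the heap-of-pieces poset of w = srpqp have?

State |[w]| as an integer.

0(s) covers ∅
1(r) covers 0:s
2(p) covers 1:r
3(q) covers ∅
4(p) covers 2:p
floor of heap: 0:s, 3:q
completions by unplaced set U, small U first (add the entries for U minus each lowest piece of U):
  |U|=1: {3}:1  {4}:1
  |U|=2: {2,4}:1  {3,4}:2
  |U|=3: {1,2,4}:1  {2,3,4}:3
  start at 0(s): 4
  start at 3(q): 1
sum over floor = 5

5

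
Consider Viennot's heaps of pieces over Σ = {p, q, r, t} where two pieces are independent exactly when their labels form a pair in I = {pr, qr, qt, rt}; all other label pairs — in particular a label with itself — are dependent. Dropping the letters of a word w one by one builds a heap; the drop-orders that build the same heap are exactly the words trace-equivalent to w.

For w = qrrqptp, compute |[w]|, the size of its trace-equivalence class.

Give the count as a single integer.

21

#0=q has no predecessor
#1=r has no predecessor
#2=r depends on [1:r]
#3=q depends on [0:q]
#4=p depends on [3:q]
#5=t depends on [4:p]
#6=p depends on [5:t]
sources: [0:q, 1:r]
N(rest) = Σ N(rest − s) over sources s of rest; N(one piece) = 1:
  size 1 → [2]=1  [6]=1
  size 2 → [1,2]=1  [2,6]=2  [5,6]=1
  size 3 → [1,2,6]=3  [2,5,6]=3  [4,5,6]=1
  size 4 → [1,2,5,6]=6  [2,4,5,6]=4  [3,4,5,6]=1
  size 5 → [0,3,4,5,6]=1  [1,2,4,5,6]=10  [2,3,4,5,6]=5
  first=0(q) contributes 15
  first=1(r) contributes 6
|[w]| = 21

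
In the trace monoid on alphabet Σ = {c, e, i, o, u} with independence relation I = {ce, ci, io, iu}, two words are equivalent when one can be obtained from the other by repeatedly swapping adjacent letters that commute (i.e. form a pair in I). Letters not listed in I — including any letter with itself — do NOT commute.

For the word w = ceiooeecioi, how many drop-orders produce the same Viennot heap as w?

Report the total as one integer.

drop 0:c onto floor
drop 1:e onto floor
drop 2:i onto {1:e}
drop 3:o onto {0:c, 1:e}
drop 4:o onto {3:o}
drop 5:e onto {2:i, 4:o}
drop 6:e onto {5:e}
drop 7:c onto {4:o}
drop 8:i onto {6:e}
drop 9:o onto {6:e, 7:c}
drop 10:i onto {8:i}
ground layer = {0:c, 1:e}
drop-orders for the pieces not yet dropped (sum over which currently-grounded one goes next):
  1 to go: {9} 1  {10} 1
  2 to go: {7,9} 1  {8,10} 1  {9,10} 2
  3 to go: {7,9,10} 3  {8,9,10} 3
  4 to go: {6,8,9,10} 3  {7,8,9,10} 6
  5 to go: {5,6,8,9,10} 3  {6,7,8,9,10} 9
  6 to go: {2,5,6,8,9,10} 3  {5,6,7,8,9,10} 12
  7 to go: {2,5,6,7,8,9,10} 15  {4,5,6,7,8,9,10} 12
  8 to go: {2,4,5,6,7,8,9,10} 27  {3,4,5,6,7,8,9,10} 12
  9 to go: {0,3,4,5,6,7,8,9,10} 12  {2,3,4,5,6,7,8,9,10} 39
  if 0:c drops first: 39 orders
  if 1:e drops first: 51 orders
heap linearizations: 90

90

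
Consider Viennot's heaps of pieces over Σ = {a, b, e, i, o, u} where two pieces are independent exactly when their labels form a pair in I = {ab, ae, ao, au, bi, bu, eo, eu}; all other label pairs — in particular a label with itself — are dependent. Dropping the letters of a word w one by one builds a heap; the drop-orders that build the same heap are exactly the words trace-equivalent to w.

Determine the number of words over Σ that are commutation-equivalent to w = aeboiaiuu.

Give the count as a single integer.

#0=a has no predecessor
#1=e has no predecessor
#2=b depends on [1:e]
#3=o depends on [2:b]
#4=i depends on [0:a, 3:o]
#5=a depends on [4:i]
#6=i depends on [5:a]
#7=u depends on [6:i]
#8=u depends on [7:u]
sources: [0:a, 1:e]
N(rest) = Σ N(rest − s) over sources s of rest; N(one piece) = 1:
  size 1 → [8]=1
  size 2 → [7,8]=1
  size 3 → [6,7,8]=1
  size 4 → [5,6,7,8]=1
  size 5 → [4,5,6,7,8]=1
  size 6 → [0,4,5,6,7,8]=1  [3,4,5,6,7,8]=1
  size 7 → [0,3,4,5,6,7,8]=2  [2,3,4,5,6,7,8]=1
  first=0(a) contributes 1
  first=1(e) contributes 3
|[w]| = 4

4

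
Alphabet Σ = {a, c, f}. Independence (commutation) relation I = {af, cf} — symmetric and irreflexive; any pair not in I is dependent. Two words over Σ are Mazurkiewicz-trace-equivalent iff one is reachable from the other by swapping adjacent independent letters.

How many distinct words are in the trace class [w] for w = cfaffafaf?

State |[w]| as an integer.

126

0(c) covers ∅
1(f) covers ∅
2(a) covers 0:c
3(f) covers 1:f
4(f) covers 3:f
5(a) covers 2:a
6(f) covers 4:f
7(a) covers 5:a
8(f) covers 6:f
floor of heap: 0:c, 1:f
completions by unplaced set U, small U first (add the entries for U minus each lowest piece of U):
  |U|=1: {7}:1  {8}:1
  |U|=2: {5,7}:1  {6,8}:1  {7,8}:2
  |U|=3: {2,5,7}:1  {4,6,8}:1  {5,7,8}:3  {6,7,8}:3
  |U|=4: {0,2,5,7}:1  {2,5,7,8}:4  {3,4,6,8}:1  {4,6,7,8}:4  {5,6,7,8}:6
  |U|=5: {0,2,5,7,8}:5  {1,3,4,6,8}:1  {2,5,6,7,8}:10  {3,4,6,7,8}:5  {4,5,6,7,8}:10
  |U|=6: {0,2,5,6,7,8}:15  {1,3,4,6,7,8}:6  {2,4,5,6,7,8}:20  {3,4,5,6,7,8}:15
  |U|=7: {0,2,4,5,6,7,8}:35  {1,3,4,5,6,7,8}:21  {2,3,4,5,6,7,8}:35
  start at 0(c): 56
  start at 1(f): 70
sum over floor = 126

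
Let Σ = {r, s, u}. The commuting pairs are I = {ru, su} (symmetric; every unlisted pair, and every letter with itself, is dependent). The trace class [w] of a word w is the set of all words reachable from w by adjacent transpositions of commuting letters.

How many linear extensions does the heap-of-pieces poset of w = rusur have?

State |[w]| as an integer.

piece 0:r — minimal
piece 1:u — minimal
piece 2:s rests on {0:r}
piece 3:u rests on {1:u}
piece 4:r rests on {2:s}
minimal pieces: {0:r, 1:u}
ways to finish when only these pieces remain (= sum over removing one remaining piece with nothing left below it):
  1 left: {3}→1  {4}→1
  2 left: {1,3}→1  {2,4}→1  {3,4}→2
  3 left: {0,2,4}→1  {1,3,4}→3  {2,3,4}→3
  placing 0:r first → 6 extensions
  placing 1:u first → 4 extensions
total linear extensions = 10

10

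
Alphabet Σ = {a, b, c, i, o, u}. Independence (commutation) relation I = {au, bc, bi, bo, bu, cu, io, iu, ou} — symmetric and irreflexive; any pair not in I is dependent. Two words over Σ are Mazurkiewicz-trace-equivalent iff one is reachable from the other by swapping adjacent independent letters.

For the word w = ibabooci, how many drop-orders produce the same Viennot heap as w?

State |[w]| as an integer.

10

#0=i has no predecessor
#1=b has no predecessor
#2=a depends on [0:i, 1:b]
#3=b depends on [2:a]
#4=o depends on [2:a]
#5=o depends on [4:o]
#6=c depends on [5:o]
#7=i depends on [6:c]
sources: [0:i, 1:b]
N(rest) = Σ N(rest − s) over sources s of rest; N(one piece) = 1:
  size 1 → [3]=1  [7]=1
  size 2 → [3,7]=2  [6,7]=1
  size 3 → [3,6,7]=3  [5,6,7]=1
  size 4 → [3,5,6,7]=4  [4,5,6,7]=1
  size 5 → [3,4,5,6,7]=5
  size 6 → [2,3,4,5,6,7]=5
  first=0(i) contributes 5
  first=1(b) contributes 5
|[w]| = 10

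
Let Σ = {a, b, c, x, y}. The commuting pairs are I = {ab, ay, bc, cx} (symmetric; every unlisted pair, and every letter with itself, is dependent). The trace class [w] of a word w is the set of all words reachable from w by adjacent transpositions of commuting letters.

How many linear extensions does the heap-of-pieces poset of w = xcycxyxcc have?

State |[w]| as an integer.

0(x) covers ∅
1(c) covers ∅
2(y) covers 0:x, 1:c
3(c) covers 2:y
4(x) covers 2:y
5(y) covers 3:c, 4:x
6(x) covers 5:y
7(c) covers 5:y
8(c) covers 7:c
floor of heap: 0:x, 1:c
completions by unplaced set U, small U first (add the entries for U minus each lowest piece of U):
  |U|=1: {6}:1  {8}:1
  |U|=2: {6,8}:2  {7,8}:1
  |U|=3: {6,7,8}:3
  |U|=4: {5,6,7,8}:3
  |U|=5: {3,5,6,7,8}:3  {4,5,6,7,8}:3
  |U|=6: {3,4,5,6,7,8}:6
  |U|=7: {2,3,4,5,6,7,8}:6
  start at 0(x): 6
  start at 1(c): 6
sum over floor = 12

12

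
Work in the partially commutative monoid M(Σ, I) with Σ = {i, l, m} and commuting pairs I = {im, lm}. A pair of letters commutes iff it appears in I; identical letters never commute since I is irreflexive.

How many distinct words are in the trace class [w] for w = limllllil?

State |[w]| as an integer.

piece 0:l — minimal
piece 1:i rests on {0:l}
piece 2:m — minimal
piece 3:l rests on {1:i}
piece 4:l rests on {3:l}
piece 5:l rests on {4:l}
piece 6:l rests on {5:l}
piece 7:i rests on {6:l}
piece 8:l rests on {7:i}
minimal pieces: {0:l, 2:m}
ways to finish when only these pieces remain (= sum over removing one remaining piece with nothing left below it):
  1 left: {2}→1  {8}→1
  2 left: {2,8}→2  {7,8}→1
  3 left: {2,7,8}→3  {6,7,8}→1
  4 left: {2,6,7,8}→4  {5,6,7,8}→1
  5 left: {2,5,6,7,8}→5  {4,5,6,7,8}→1
  6 left: {2,4,5,6,7,8}→6  {3,4,5,6,7,8}→1
  7 left: {1,3,4,5,6,7,8}→1  {2,3,4,5,6,7,8}→7
  placing 0:l first → 8 extensions
  placing 2:m first → 1 extensions
total linear extensions = 9

9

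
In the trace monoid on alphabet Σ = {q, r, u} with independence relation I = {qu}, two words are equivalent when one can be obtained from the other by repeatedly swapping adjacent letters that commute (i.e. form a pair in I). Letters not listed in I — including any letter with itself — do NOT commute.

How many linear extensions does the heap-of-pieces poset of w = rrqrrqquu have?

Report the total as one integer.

6

drop 0:r onto floor
drop 1:r onto {0:r}
drop 2:q onto {1:r}
drop 3:r onto {2:q}
drop 4:r onto {3:r}
drop 5:q onto {4:r}
drop 6:q onto {5:q}
drop 7:u onto {4:r}
drop 8:u onto {7:u}
ground layer = {0:r}
drop-orders for the pieces not yet dropped (sum over which currently-grounded one goes next):
  1 to go: {6} 1  {8} 1
  2 to go: {5,6} 1  {6,8} 2  {7,8} 1
  3 to go: {5,6,8} 3  {6,7,8} 3
  4 to go: {5,6,7,8} 6
  5 to go: {4,5,6,7,8} 6
  6 to go: {3,4,5,6,7,8} 6
  7 to go: {2,3,4,5,6,7,8} 6
  if 0:r drops first: 6 orders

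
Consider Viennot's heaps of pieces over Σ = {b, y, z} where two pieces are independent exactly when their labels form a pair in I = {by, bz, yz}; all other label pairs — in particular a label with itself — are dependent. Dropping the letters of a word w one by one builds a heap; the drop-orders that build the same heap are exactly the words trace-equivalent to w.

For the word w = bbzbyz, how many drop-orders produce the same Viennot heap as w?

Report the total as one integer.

drop 0:b onto floor
drop 1:b onto {0:b}
drop 2:z onto floor
drop 3:b onto {1:b}
drop 4:y onto floor
drop 5:z onto {2:z}
ground layer = {0:b, 2:z, 4:y}
drop-orders for the pieces not yet dropped (sum over which currently-grounded one goes next):
  1 to go: {3} 1  {4} 1  {5} 1
  2 to go: {1,3} 1  {2,5} 1  {3,4} 2  {3,5} 2  {4,5} 2
  3 to go: {0,1,3} 1  {1,3,4} 3  {1,3,5} 3  {2,3,5} 3  {2,4,5} 3  {3,4,5} 6
  4 to go: {0,1,3,4} 4  {0,1,3,5} 4  {1,2,3,5} 6  {1,3,4,5} 12  {2,3,4,5} 12
  if 0:b drops first: 30 orders
  if 2:z drops first: 20 orders
  if 4:y drops first: 10 orders
heap linearizations: 60

60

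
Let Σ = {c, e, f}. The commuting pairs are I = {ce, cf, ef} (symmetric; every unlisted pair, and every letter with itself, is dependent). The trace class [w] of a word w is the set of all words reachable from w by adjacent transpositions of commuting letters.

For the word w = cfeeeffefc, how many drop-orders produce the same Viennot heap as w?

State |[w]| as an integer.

3150

drop 0:c onto floor
drop 1:f onto floor
drop 2:e onto floor
drop 3:e onto {2:e}
drop 4:e onto {3:e}
drop 5:f onto {1:f}
drop 6:f onto {5:f}
drop 7:e onto {4:e}
drop 8:f onto {6:f}
drop 9:c onto {0:c}
ground layer = {0:c, 1:f, 2:e}
drop-orders for the pieces not yet dropped (sum over which currently-grounded one goes next):
  1 to go: {7} 1  {8} 1  {9} 1
  2 to go: {0,9} 1  {4,7} 1  {6,8} 1  {7,8} 2  {7,9} 2  {8,9} 2
  3 to go: {0,7,9} 3  {0,8,9} 3  {3,4,7} 1  {4,7,8} 3  {4,7,9} 3  {5,6,8} 1  {6,7,8} 3  {6,8,9} 3  {7,8,9} 6
  4 to go: {0,4,7,9} 6  {0,6,8,9} 6  {0,7,8,9} 12  {1,5,6,8} 1  {2,3,4,7} 1  {3,4,7,8} 4  {3,4,7,9} 4  {4,6,7,8} 6  {4,7,8,9} 12  {5,6,7,8} 4  {5,6,8,9} 4  {6,7,8,9} 12
  5 to go: {0,3,4,7,9} 10  {0,4,7,8,9} 30  {0,5,6,8,9} 10  {0,6,7,8,9} 30  {1,5,6,7,8} 5  {1,5,6,8,9} 5  {2,3,4,7,8} 5  {2,3,4,7,9} 5  {3,4,6,7,8} 10  {3,4,7,8,9} 20  {4,5,6,7,8} 10  {4,6,7,8,9} 30  {5,6,7,8,9} 20
  6 to go: {0,1,5,6,8,9} 15  {0,2,3,4,7,9} 15  {0,3,4,7,8,9} 60  {0,4,6,7,8,9} 90  {0,5,6,7,8,9} 60  {1,4,5,6,7,8} 15  {1,5,6,7,8,9} 30  {2,3,4,6,7,8} 15  {2,3,4,7,8,9} 30  {3,4,5,6,7,8} 20  {3,4,6,7,8,9} 60  {4,5,6,7,8,9} 60
  7 to go: {0,1,5,6,7,8,9} 105  {0,2,3,4,7,8,9} 105  {0,3,4,6,7,8,9} 210  {0,4,5,6,7,8,9} 210  {1,3,4,5,6,7,8} 35  {1,4,5,6,7,8,9} 105  {2,3,4,5,6,7,8} 35  {2,3,4,6,7,8,9} 105  {3,4,5,6,7,8,9} 140
  8 to go: {0,1,4,5,6,7,8,9} 420  {0,2,3,4,6,7,8,9} 420  {0,3,4,5,6,7,8,9} 560  {1,2,3,4,5,6,7,8} 70  {1,3,4,5,6,7,8,9} 280  {2,3,4,5,6,7,8,9} 280
  if 0:c drops first: 630 orders
  if 1:f drops first: 1260 orders
  if 2:e drops first: 1260 orders
heap linearizations: 3150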